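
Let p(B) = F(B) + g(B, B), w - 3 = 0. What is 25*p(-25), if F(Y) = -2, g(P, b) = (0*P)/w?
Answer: -50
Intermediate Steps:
w = 3 (w = 3 + 0 = 3)
g(P, b) = 0 (g(P, b) = (0*P)/3 = 0*(1/3) = 0)
p(B) = -2 (p(B) = -2 + 0 = -2)
25*p(-25) = 25*(-2) = -50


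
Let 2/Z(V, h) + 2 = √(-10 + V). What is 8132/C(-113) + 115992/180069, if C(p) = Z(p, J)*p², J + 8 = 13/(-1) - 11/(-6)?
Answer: 5593580/766433687 + 4066*I*√123/12769 ≈ 0.0072982 + 3.5315*I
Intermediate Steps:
J = -115/6 (J = -8 + (13/(-1) - 11/(-6)) = -8 + (13*(-1) - 11*(-⅙)) = -8 + (-13 + 11/6) = -8 - 67/6 = -115/6 ≈ -19.167)
Z(V, h) = 2/(-2 + √(-10 + V))
C(p) = 2*p²/(-2 + √(-10 + p)) (C(p) = (2/(-2 + √(-10 + p)))*p² = 2*p²/(-2 + √(-10 + p)))
8132/C(-113) + 115992/180069 = 8132/((2*(-113)²/(-2 + √(-10 - 113)))) + 115992/180069 = 8132/((2*12769/(-2 + √(-123)))) + 115992*(1/180069) = 8132/((2*12769/(-2 + I*√123))) + 38664/60023 = 8132/((25538/(-2 + I*√123))) + 38664/60023 = 8132*(-1/12769 + I*√123/25538) + 38664/60023 = (-8132/12769 + 4066*I*√123/12769) + 38664/60023 = 5593580/766433687 + 4066*I*√123/12769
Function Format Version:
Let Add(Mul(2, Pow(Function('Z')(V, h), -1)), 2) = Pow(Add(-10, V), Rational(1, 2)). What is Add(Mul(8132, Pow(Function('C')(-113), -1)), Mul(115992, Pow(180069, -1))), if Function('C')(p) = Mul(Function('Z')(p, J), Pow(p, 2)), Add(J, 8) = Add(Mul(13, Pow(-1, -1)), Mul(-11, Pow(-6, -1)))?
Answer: Add(Rational(5593580, 766433687), Mul(Rational(4066, 12769), I, Pow(123, Rational(1, 2)))) ≈ Add(0.0072982, Mul(3.5315, I))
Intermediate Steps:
J = Rational(-115, 6) (J = Add(-8, Add(Mul(13, Pow(-1, -1)), Mul(-11, Pow(-6, -1)))) = Add(-8, Add(Mul(13, -1), Mul(-11, Rational(-1, 6)))) = Add(-8, Add(-13, Rational(11, 6))) = Add(-8, Rational(-67, 6)) = Rational(-115, 6) ≈ -19.167)
Function('Z')(V, h) = Mul(2, Pow(Add(-2, Pow(Add(-10, V), Rational(1, 2))), -1))
Function('C')(p) = Mul(2, Pow(p, 2), Pow(Add(-2, Pow(Add(-10, p), Rational(1, 2))), -1)) (Function('C')(p) = Mul(Mul(2, Pow(Add(-2, Pow(Add(-10, p), Rational(1, 2))), -1)), Pow(p, 2)) = Mul(2, Pow(p, 2), Pow(Add(-2, Pow(Add(-10, p), Rational(1, 2))), -1)))
Add(Mul(8132, Pow(Function('C')(-113), -1)), Mul(115992, Pow(180069, -1))) = Add(Mul(8132, Pow(Mul(2, Pow(-113, 2), Pow(Add(-2, Pow(Add(-10, -113), Rational(1, 2))), -1)), -1)), Mul(115992, Pow(180069, -1))) = Add(Mul(8132, Pow(Mul(2, 12769, Pow(Add(-2, Pow(-123, Rational(1, 2))), -1)), -1)), Mul(115992, Rational(1, 180069))) = Add(Mul(8132, Pow(Mul(2, 12769, Pow(Add(-2, Mul(I, Pow(123, Rational(1, 2)))), -1)), -1)), Rational(38664, 60023)) = Add(Mul(8132, Pow(Mul(25538, Pow(Add(-2, Mul(I, Pow(123, Rational(1, 2)))), -1)), -1)), Rational(38664, 60023)) = Add(Mul(8132, Add(Rational(-1, 12769), Mul(Rational(1, 25538), I, Pow(123, Rational(1, 2))))), Rational(38664, 60023)) = Add(Add(Rational(-8132, 12769), Mul(Rational(4066, 12769), I, Pow(123, Rational(1, 2)))), Rational(38664, 60023)) = Add(Rational(5593580, 766433687), Mul(Rational(4066, 12769), I, Pow(123, Rational(1, 2))))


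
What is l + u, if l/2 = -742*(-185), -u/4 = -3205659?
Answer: 13097176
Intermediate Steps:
u = 12822636 (u = -4*(-3205659) = 12822636)
l = 274540 (l = 2*(-742*(-185)) = 2*137270 = 274540)
l + u = 274540 + 12822636 = 13097176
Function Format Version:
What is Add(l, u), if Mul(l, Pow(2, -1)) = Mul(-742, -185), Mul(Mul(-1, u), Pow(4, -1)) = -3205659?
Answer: 13097176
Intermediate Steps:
u = 12822636 (u = Mul(-4, -3205659) = 12822636)
l = 274540 (l = Mul(2, Mul(-742, -185)) = Mul(2, 137270) = 274540)
Add(l, u) = Add(274540, 12822636) = 13097176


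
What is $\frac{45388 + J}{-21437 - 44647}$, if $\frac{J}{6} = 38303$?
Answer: $- \frac{137603}{33042} \approx -4.1645$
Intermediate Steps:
$J = 229818$ ($J = 6 \cdot 38303 = 229818$)
$\frac{45388 + J}{-21437 - 44647} = \frac{45388 + 229818}{-21437 - 44647} = \frac{275206}{-21437 - 44647} = \frac{275206}{-66084} = 275206 \left(- \frac{1}{66084}\right) = - \frac{137603}{33042}$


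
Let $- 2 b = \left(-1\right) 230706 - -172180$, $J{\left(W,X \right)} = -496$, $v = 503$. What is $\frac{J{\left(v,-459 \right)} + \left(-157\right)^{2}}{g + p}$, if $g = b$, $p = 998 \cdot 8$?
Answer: $\frac{24153}{37247} \approx 0.64845$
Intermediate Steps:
$p = 7984$
$b = 29263$ ($b = - \frac{\left(-1\right) 230706 - -172180}{2} = - \frac{-230706 + 172180}{2} = \left(- \frac{1}{2}\right) \left(-58526\right) = 29263$)
$g = 29263$
$\frac{J{\left(v,-459 \right)} + \left(-157\right)^{2}}{g + p} = \frac{-496 + \left(-157\right)^{2}}{29263 + 7984} = \frac{-496 + 24649}{37247} = 24153 \cdot \frac{1}{37247} = \frac{24153}{37247}$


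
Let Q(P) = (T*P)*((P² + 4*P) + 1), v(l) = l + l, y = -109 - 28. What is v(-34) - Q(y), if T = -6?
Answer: -14978552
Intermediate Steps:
y = -137
v(l) = 2*l
Q(P) = -6*P*(1 + P² + 4*P) (Q(P) = (-6*P)*((P² + 4*P) + 1) = (-6*P)*(1 + P² + 4*P) = -6*P*(1 + P² + 4*P))
v(-34) - Q(y) = 2*(-34) - (-6)*(-137)*(1 + (-137)² + 4*(-137)) = -68 - (-6)*(-137)*(1 + 18769 - 548) = -68 - (-6)*(-137)*18222 = -68 - 1*14978484 = -68 - 14978484 = -14978552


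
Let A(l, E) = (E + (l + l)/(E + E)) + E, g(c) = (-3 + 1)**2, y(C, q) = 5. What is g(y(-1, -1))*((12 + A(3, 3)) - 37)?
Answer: -72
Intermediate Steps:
g(c) = 4 (g(c) = (-2)**2 = 4)
A(l, E) = 2*E + l/E (A(l, E) = (E + (2*l)/((2*E))) + E = (E + (2*l)*(1/(2*E))) + E = (E + l/E) + E = 2*E + l/E)
g(y(-1, -1))*((12 + A(3, 3)) - 37) = 4*((12 + (2*3 + 3/3)) - 37) = 4*((12 + (6 + 3*(1/3))) - 37) = 4*((12 + (6 + 1)) - 37) = 4*((12 + 7) - 37) = 4*(19 - 37) = 4*(-18) = -72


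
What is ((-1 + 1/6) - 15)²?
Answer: 9025/36 ≈ 250.69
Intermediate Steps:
((-1 + 1/6) - 15)² = ((-1 + ⅙) - 15)² = (-⅚ - 15)² = (-95/6)² = 9025/36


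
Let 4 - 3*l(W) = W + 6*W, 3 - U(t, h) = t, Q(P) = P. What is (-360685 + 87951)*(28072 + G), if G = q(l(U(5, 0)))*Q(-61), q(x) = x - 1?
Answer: -7573004978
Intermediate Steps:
U(t, h) = 3 - t
l(W) = 4/3 - 7*W/3 (l(W) = 4/3 - (W + 6*W)/3 = 4/3 - 7*W/3)
q(x) = -1 + x
G = -305 (G = (-1 + (4/3 - 7*(3 - 1*5)/3))*(-61) = (-1 + (4/3 - 7*(3 - 5)/3))*(-61) = (-1 + (4/3 - 7/3*(-2)))*(-61) = (-1 + (4/3 + 14/3))*(-61) = (-1 + 6)*(-61) = 5*(-61) = -305)
(-360685 + 87951)*(28072 + G) = (-360685 + 87951)*(28072 - 305) = -272734*27767 = -7573004978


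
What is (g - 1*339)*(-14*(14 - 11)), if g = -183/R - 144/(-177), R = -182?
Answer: 10861947/767 ≈ 14162.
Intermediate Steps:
g = 19533/10738 (g = -183/(-182) - 144/(-177) = -183*(-1/182) - 144*(-1/177) = 183/182 + 48/59 = 19533/10738 ≈ 1.8191)
(g - 1*339)*(-14*(14 - 11)) = (19533/10738 - 1*339)*(-14*(14 - 11)) = (19533/10738 - 339)*(-14*3) = -3620649/10738*(-42) = 10861947/767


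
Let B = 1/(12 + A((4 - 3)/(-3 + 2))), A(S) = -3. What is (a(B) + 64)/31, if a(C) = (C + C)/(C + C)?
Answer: 65/31 ≈ 2.0968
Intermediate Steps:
B = ⅑ (B = 1/(12 - 3) = 1/9 = ⅑ ≈ 0.11111)
a(C) = 1 (a(C) = (2*C)/((2*C)) = (2*C)*(1/(2*C)) = 1)
(a(B) + 64)/31 = (1 + 64)/31 = (1/31)*65 = 65/31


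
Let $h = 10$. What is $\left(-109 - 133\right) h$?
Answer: $-2420$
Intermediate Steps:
$\left(-109 - 133\right) h = \left(-109 - 133\right) 10 = \left(-242\right) 10 = -2420$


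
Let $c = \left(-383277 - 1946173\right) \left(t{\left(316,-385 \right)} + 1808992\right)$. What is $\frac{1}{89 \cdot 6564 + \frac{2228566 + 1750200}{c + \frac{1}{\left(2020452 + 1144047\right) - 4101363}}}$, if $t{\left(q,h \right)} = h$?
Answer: $\frac{3947063846750193601}{2305858911012348538299972} \approx 1.7118 \cdot 10^{-6}$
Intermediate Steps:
$c = -4213059576150$ ($c = \left(-383277 - 1946173\right) \left(-385 + 1808992\right) = \left(-2329450\right) 1808607 = -4213059576150$)
$\frac{1}{89 \cdot 6564 + \frac{2228566 + 1750200}{c + \frac{1}{\left(2020452 + 1144047\right) - 4101363}}} = \frac{1}{89 \cdot 6564 + \frac{2228566 + 1750200}{-4213059576150 + \frac{1}{\left(2020452 + 1144047\right) - 4101363}}} = \frac{1}{584196 + \frac{3978766}{-4213059576150 + \frac{1}{3164499 - 4101363}}} = \frac{1}{584196 + \frac{3978766}{-4213059576150 + \frac{1}{-936864}}} = \frac{1}{584196 + \frac{3978766}{-4213059576150 - \frac{1}{936864}}} = \frac{1}{584196 + \frac{3978766}{- \frac{3947063846750193601}{936864}}} = \frac{1}{584196 + 3978766 \left(- \frac{936864}{3947063846750193601}\right)} = \frac{1}{584196 - \frac{3727562629824}{3947063846750193601}} = \frac{1}{\frac{2305858911012348538299972}{3947063846750193601}} = \frac{3947063846750193601}{2305858911012348538299972}$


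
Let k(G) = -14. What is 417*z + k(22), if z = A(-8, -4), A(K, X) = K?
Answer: -3350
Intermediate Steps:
z = -8
417*z + k(22) = 417*(-8) - 14 = -3336 - 14 = -3350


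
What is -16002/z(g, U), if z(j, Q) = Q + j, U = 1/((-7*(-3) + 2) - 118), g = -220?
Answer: 506730/6967 ≈ 72.733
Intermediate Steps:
U = -1/95 (U = 1/((21 + 2) - 118) = 1/(23 - 118) = 1/(-95) = -1/95 ≈ -0.010526)
-16002/z(g, U) = -16002/(-1/95 - 220) = -16002/(-20901/95) = -16002*(-95/20901) = 506730/6967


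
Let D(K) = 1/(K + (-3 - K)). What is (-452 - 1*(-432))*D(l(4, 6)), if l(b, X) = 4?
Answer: 20/3 ≈ 6.6667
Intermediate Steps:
D(K) = -⅓ (D(K) = 1/(-3) = -⅓)
(-452 - 1*(-432))*D(l(4, 6)) = (-452 - 1*(-432))*(-⅓) = (-452 + 432)*(-⅓) = -20*(-⅓) = 20/3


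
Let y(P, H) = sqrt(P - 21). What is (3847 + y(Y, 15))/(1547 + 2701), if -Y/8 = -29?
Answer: 3847/4248 + sqrt(211)/4248 ≈ 0.90902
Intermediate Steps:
Y = 232 (Y = -8*(-29) = 232)
y(P, H) = sqrt(-21 + P)
(3847 + y(Y, 15))/(1547 + 2701) = (3847 + sqrt(-21 + 232))/(1547 + 2701) = (3847 + sqrt(211))/4248 = (3847 + sqrt(211))*(1/4248) = 3847/4248 + sqrt(211)/4248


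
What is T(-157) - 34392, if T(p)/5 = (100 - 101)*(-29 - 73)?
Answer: -33882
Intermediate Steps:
T(p) = 510 (T(p) = 5*((100 - 101)*(-29 - 73)) = 5*(-1*(-102)) = 5*102 = 510)
T(-157) - 34392 = 510 - 34392 = -33882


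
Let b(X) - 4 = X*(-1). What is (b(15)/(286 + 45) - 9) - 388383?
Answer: -128557763/331 ≈ -3.8839e+5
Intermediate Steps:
b(X) = 4 - X (b(X) = 4 + X*(-1) = 4 - X)
(b(15)/(286 + 45) - 9) - 388383 = ((4 - 1*15)/(286 + 45) - 9) - 388383 = ((4 - 15)/331 - 9) - 388383 = (-11*1/331 - 9) - 388383 = (-11/331 - 9) - 388383 = -2990/331 - 388383 = -128557763/331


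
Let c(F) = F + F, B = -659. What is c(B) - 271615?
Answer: -272933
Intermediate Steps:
c(F) = 2*F
c(B) - 271615 = 2*(-659) - 271615 = -1318 - 271615 = -272933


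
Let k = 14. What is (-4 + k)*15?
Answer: 150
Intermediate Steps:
(-4 + k)*15 = (-4 + 14)*15 = 10*15 = 150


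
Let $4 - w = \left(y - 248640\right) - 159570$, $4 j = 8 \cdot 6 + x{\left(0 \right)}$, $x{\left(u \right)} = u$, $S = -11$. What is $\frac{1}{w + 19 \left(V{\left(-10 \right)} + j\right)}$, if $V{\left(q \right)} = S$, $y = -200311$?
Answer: $\frac{1}{608544} \approx 1.6433 \cdot 10^{-6}$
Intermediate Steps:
$V{\left(q \right)} = -11$
$j = 12$ ($j = \frac{8 \cdot 6 + 0}{4} = \frac{48 + 0}{4} = \frac{1}{4} \cdot 48 = 12$)
$w = 608525$ ($w = 4 - \left(\left(-200311 - 248640\right) - 159570\right) = 4 - \left(-448951 - 159570\right) = 4 - -608521 = 4 + 608521 = 608525$)
$\frac{1}{w + 19 \left(V{\left(-10 \right)} + j\right)} = \frac{1}{608525 + 19 \left(-11 + 12\right)} = \frac{1}{608525 + 19 \cdot 1} = \frac{1}{608525 + 19} = \frac{1}{608544}$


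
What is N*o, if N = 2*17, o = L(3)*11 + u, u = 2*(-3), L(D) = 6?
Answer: 2040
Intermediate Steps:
u = -6
o = 60 (o = 6*11 - 6 = 66 - 6 = 60)
N = 34
N*o = 34*60 = 2040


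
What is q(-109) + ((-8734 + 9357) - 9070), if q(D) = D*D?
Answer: 3434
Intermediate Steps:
q(D) = D**2
q(-109) + ((-8734 + 9357) - 9070) = (-109)**2 + ((-8734 + 9357) - 9070) = 11881 + (623 - 9070) = 11881 - 8447 = 3434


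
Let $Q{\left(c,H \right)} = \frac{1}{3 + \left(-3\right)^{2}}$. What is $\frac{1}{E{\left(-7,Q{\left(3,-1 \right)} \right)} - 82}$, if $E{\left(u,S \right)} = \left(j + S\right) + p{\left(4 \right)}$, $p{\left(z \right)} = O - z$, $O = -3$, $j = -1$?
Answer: $- \frac{12}{1079} \approx -0.011121$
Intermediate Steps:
$p{\left(z \right)} = -3 - z$
$Q{\left(c,H \right)} = \frac{1}{12}$ ($Q{\left(c,H \right)} = \frac{1}{3 + 9} = \frac{1}{12}$)
$E{\left(u,S \right)} = -8 + S$ ($E{\left(u,S \right)} = \left(-1 + S\right) - 7 = -8 + S$)
$\frac{1}{E{\left(-7,Q{\left(3,-1 \right)} \right)} - 82} = \frac{1}{\left(-8 + \frac{1}{12}\right) - 82} = \frac{1}{- \frac{95}{12} - 82} = \frac{1}{- \frac{1079}{12}} = - \frac{12}{1079}$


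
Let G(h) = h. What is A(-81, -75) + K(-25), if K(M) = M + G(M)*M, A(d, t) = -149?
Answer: 451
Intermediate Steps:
K(M) = M + M**2 (K(M) = M + M*M = M + M**2)
A(-81, -75) + K(-25) = -149 - 25*(1 - 25) = -149 - 25*(-24) = -149 + 600 = 451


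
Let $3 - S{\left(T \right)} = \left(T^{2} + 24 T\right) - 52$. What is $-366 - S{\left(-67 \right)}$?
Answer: $2460$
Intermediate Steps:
$S{\left(T \right)} = 55 - T^{2} - 24 T$ ($S{\left(T \right)} = 3 - \left(\left(T^{2} + 24 T\right) - 52\right) = 3 - \left(-52 + T^{2} + 24 T\right) = 55 - T^{2} - 24 T$)
$-366 - S{\left(-67 \right)} = -366 - \left(55 - \left(-67\right)^{2} - -1608\right) = -366 - \left(55 - 4489 + 1608\right) = -366 - -2826 = -366 + 2826 = 2460$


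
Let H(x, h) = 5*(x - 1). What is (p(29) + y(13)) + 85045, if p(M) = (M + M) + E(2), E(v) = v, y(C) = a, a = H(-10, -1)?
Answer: 85050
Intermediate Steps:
H(x, h) = -5 + 5*x (H(x, h) = 5*(-1 + x) = -5 + 5*x)
a = -55 (a = -5 + 5*(-10) = -5 - 50 = -55)
y(C) = -55
p(M) = 2 + 2*M (p(M) = (M + M) + 2 = 2*M + 2 = 2 + 2*M)
(p(29) + y(13)) + 85045 = ((2 + 2*29) - 55) + 85045 = ((2 + 58) - 55) + 85045 = (60 - 55) + 85045 = 5 + 85045 = 85050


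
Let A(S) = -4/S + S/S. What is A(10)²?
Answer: 9/25 ≈ 0.36000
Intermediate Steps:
A(S) = 1 - 4/S (A(S) = -4/S + 1 = 1 - 4/S)
A(10)² = ((-4 + 10)/10)² = ((⅒)*6)² = (⅗)² = 9/25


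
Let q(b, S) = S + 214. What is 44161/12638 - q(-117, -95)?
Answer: -1459761/12638 ≈ -115.51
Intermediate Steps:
q(b, S) = 214 + S
44161/12638 - q(-117, -95) = 44161/12638 - (214 - 95) = 44161*(1/12638) - 1*119 = 44161/12638 - 119 = -1459761/12638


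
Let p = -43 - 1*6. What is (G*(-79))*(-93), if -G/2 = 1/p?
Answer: 14694/49 ≈ 299.88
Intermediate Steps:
p = -49 (p = -43 - 6 = -49)
G = 2/49 (G = -2/(-49) = -2*(-1/49) = 2/49 ≈ 0.040816)
(G*(-79))*(-93) = ((2/49)*(-79))*(-93) = -158/49*(-93) = 14694/49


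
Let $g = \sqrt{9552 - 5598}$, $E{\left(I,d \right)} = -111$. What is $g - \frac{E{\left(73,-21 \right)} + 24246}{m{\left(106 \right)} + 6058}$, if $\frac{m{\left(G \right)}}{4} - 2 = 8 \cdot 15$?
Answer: $- \frac{8045}{2182} + \sqrt{3954} \approx 59.194$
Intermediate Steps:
$m{\left(G \right)} = 488$ ($m{\left(G \right)} = 8 + 4 \cdot 8 \cdot 15 = 8 + 4 \cdot 120 = 8 + 480 = 488$)
$g = \sqrt{3954} \approx 62.881$
$g - \frac{E{\left(73,-21 \right)} + 24246}{m{\left(106 \right)} + 6058} = \sqrt{3954} - \frac{-111 + 24246}{488 + 6058} = \sqrt{3954} - \frac{24135}{6546} = \sqrt{3954} - 24135 \cdot \frac{1}{6546} = \sqrt{3954} - \frac{8045}{2182} = - \frac{8045}{2182} + \sqrt{3954}$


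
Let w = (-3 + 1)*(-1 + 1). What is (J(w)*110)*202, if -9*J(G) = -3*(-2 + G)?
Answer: -44440/3 ≈ -14813.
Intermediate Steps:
w = 0 (w = -2*0 = 0)
J(G) = -2/3 + G/3 (J(G) = -(-1)*(-2 + G)/3 = -(6 - 3*G)/9 = -2/3 + G/3)
(J(w)*110)*202 = ((-2/3 + (1/3)*0)*110)*202 = ((-2/3 + 0)*110)*202 = -2/3*110*202 = -220/3*202 = -44440/3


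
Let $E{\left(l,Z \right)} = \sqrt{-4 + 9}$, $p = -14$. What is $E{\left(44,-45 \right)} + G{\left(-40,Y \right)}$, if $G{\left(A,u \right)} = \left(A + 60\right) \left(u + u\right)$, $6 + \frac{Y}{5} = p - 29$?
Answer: $-9800 + \sqrt{5} \approx -9797.8$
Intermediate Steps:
$E{\left(l,Z \right)} = \sqrt{5}$
$Y = -245$ ($Y = -30 + 5 \left(-14 - 29\right) = -30 + 5 \left(-43\right) = -30 - 215 = -245$)
$G{\left(A,u \right)} = 2 u \left(60 + A\right)$ ($G{\left(A,u \right)} = \left(60 + A\right) 2 u = 2 u \left(60 + A\right)$)
$E{\left(44,-45 \right)} + G{\left(-40,Y \right)} = \sqrt{5} + 2 \left(-245\right) \left(60 - 40\right) = \sqrt{5} + 2 \left(-245\right) 20 = \sqrt{5} - 9800 = -9800 + \sqrt{5}$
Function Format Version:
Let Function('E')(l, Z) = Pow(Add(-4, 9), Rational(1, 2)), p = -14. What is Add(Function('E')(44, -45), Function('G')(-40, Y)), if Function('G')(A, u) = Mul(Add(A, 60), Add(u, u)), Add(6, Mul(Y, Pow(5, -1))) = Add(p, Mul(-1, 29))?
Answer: Add(-9800, Pow(5, Rational(1, 2))) ≈ -9797.8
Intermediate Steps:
Function('E')(l, Z) = Pow(5, Rational(1, 2))
Y = -245 (Y = Add(-30, Mul(5, Add(-14, Mul(-1, 29)))) = Add(-30, Mul(5, Add(-14, -29))) = Add(-30, Mul(5, -43)) = Add(-30, -215) = -245)
Function('G')(A, u) = Mul(2, u, Add(60, A)) (Function('G')(A, u) = Mul(Add(60, A), Mul(2, u)) = Mul(2, u, Add(60, A)))
Add(Function('E')(44, -45), Function('G')(-40, Y)) = Add(Pow(5, Rational(1, 2)), Mul(2, -245, Add(60, -40))) = Add(Pow(5, Rational(1, 2)), Mul(2, -245, 20)) = Add(Pow(5, Rational(1, 2)), -9800) = Add(-9800, Pow(5, Rational(1, 2)))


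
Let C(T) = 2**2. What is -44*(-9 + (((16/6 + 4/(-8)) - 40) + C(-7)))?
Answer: 5654/3 ≈ 1884.7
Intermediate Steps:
C(T) = 4
-44*(-9 + (((16/6 + 4/(-8)) - 40) + C(-7))) = -44*(-9 + (((16/6 + 4/(-8)) - 40) + 4)) = -44*(-9 + (((16*(1/6) + 4*(-1/8)) - 40) + 4)) = -44*(-9 + (((8/3 - 1/2) - 40) + 4)) = -44*(-9 + ((13/6 - 40) + 4)) = -44*(-9 + (-227/6 + 4)) = -44*(-9 - 203/6) = -44*(-257/6) = 5654/3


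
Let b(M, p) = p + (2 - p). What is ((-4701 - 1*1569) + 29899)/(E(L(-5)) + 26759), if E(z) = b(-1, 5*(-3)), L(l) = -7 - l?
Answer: 23629/26761 ≈ 0.88296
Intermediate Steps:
b(M, p) = 2
E(z) = 2
((-4701 - 1*1569) + 29899)/(E(L(-5)) + 26759) = ((-4701 - 1*1569) + 29899)/(2 + 26759) = ((-4701 - 1569) + 29899)/26761 = (-6270 + 29899)*(1/26761) = 23629*(1/26761) = 23629/26761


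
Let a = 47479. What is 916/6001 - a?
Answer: -284920563/6001 ≈ -47479.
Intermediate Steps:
916/6001 - a = 916/6001 - 1*47479 = 916*(1/6001) - 47479 = 916/6001 - 47479 = -284920563/6001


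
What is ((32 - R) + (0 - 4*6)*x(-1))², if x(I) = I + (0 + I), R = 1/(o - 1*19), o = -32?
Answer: 16654561/2601 ≈ 6403.1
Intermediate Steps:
R = -1/51 (R = 1/(-32 - 1*19) = 1/(-32 - 19) = 1/(-51) = -1/51 ≈ -0.019608)
x(I) = 2*I (x(I) = I + I = 2*I)
((32 - R) + (0 - 4*6)*x(-1))² = ((32 - 1*(-1/51)) + (0 - 4*6)*(2*(-1)))² = ((32 + 1/51) + (0 - 24)*(-2))² = (1633/51 - 24*(-2))² = (1633/51 + 48)² = (4081/51)² = 16654561/2601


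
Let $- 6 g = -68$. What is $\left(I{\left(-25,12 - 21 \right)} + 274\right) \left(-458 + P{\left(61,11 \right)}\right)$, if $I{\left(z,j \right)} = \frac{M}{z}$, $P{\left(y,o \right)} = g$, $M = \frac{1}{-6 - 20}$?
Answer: $- \frac{7955178}{65} \approx -1.2239 \cdot 10^{5}$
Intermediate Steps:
$M = - \frac{1}{26}$ ($M = \frac{1}{-26} = - \frac{1}{26} \approx -0.038462$)
$g = \frac{34}{3}$ ($g = \left(- \frac{1}{6}\right) \left(-68\right) = \frac{34}{3} \approx 11.333$)
$P{\left(y,o \right)} = \frac{34}{3}$
$I{\left(z,j \right)} = - \frac{1}{26 z}$
$\left(I{\left(-25,12 - 21 \right)} + 274\right) \left(-458 + P{\left(61,11 \right)}\right) = \left(- \frac{1}{26 \left(-25\right)} + 274\right) \left(-458 + \frac{34}{3}\right) = \left(\left(- \frac{1}{26}\right) \left(- \frac{1}{25}\right) + 274\right) \left(- \frac{1340}{3}\right) = \left(\frac{1}{650} + 274\right) \left(- \frac{1340}{3}\right) = \frac{178101}{650} \left(- \frac{1340}{3}\right) = - \frac{7955178}{65}$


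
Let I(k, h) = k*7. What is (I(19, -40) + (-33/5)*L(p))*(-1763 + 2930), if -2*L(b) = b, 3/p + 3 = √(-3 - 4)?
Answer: 24487161/160 - 115533*I*√7/160 ≈ 1.5304e+5 - 1910.4*I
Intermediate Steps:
p = 3/(-3 + I*√7) (p = 3/(-3 + √(-3 - 4)) = 3/(-3 + √(-7)) = 3/(-3 + I*√7) ≈ -0.5625 - 0.49608*I)
L(b) = -b/2
I(k, h) = 7*k
(I(19, -40) + (-33/5)*L(p))*(-1763 + 2930) = (7*19 + (-33/5)*(-(-9/16 - 3*I*√7/16)/2))*(-1763 + 2930) = (133 + (-33/5)*(9/32 + 3*I*√7/32))*1167 = (133 + (-3*11/5)*(9/32 + 3*I*√7/32))*1167 = (133 - 33*(9/32 + 3*I*√7/32)/5)*1167 = (133 + (-297/160 - 99*I*√7/160))*1167 = (20983/160 - 99*I*√7/160)*1167 = 24487161/160 - 115533*I*√7/160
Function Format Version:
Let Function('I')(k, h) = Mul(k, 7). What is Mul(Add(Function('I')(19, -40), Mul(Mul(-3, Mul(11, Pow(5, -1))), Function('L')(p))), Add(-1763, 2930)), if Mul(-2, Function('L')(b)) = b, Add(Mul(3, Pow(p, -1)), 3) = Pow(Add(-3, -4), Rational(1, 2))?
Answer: Add(Rational(24487161, 160), Mul(Rational(-115533, 160), I, Pow(7, Rational(1, 2)))) ≈ Add(1.5304e+5, Mul(-1910.4, I))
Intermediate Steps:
p = Mul(3, Pow(Add(-3, Mul(I, Pow(7, Rational(1, 2)))), -1)) (p = Mul(3, Pow(Add(-3, Pow(Add(-3, -4), Rational(1, 2))), -1)) = Mul(3, Pow(Add(-3, Pow(-7, Rational(1, 2))), -1)) = Mul(3, Pow(Add(-3, Mul(I, Pow(7, Rational(1, 2)))), -1)) ≈ Add(-0.56250, Mul(-0.49608, I)))
Function('L')(b) = Mul(Rational(-1, 2), b)
Function('I')(k, h) = Mul(7, k)
Mul(Add(Function('I')(19, -40), Mul(Mul(-3, Mul(11, Pow(5, -1))), Function('L')(p))), Add(-1763, 2930)) = Mul(Add(Mul(7, 19), Mul(Mul(-3, Mul(11, Pow(5, -1))), Mul(Rational(-1, 2), Add(Rational(-9, 16), Mul(Rational(-3, 16), I, Pow(7, Rational(1, 2))))))), Add(-1763, 2930)) = Mul(Add(133, Mul(Mul(-3, Mul(11, Rational(1, 5))), Add(Rational(9, 32), Mul(Rational(3, 32), I, Pow(7, Rational(1, 2)))))), 1167) = Mul(Add(133, Mul(Mul(-3, Rational(11, 5)), Add(Rational(9, 32), Mul(Rational(3, 32), I, Pow(7, Rational(1, 2)))))), 1167) = Mul(Add(133, Mul(Rational(-33, 5), Add(Rational(9, 32), Mul(Rational(3, 32), I, Pow(7, Rational(1, 2)))))), 1167) = Mul(Add(133, Add(Rational(-297, 160), Mul(Rational(-99, 160), I, Pow(7, Rational(1, 2))))), 1167) = Mul(Add(Rational(20983, 160), Mul(Rational(-99, 160), I, Pow(7, Rational(1, 2)))), 1167) = Add(Rational(24487161, 160), Mul(Rational(-115533, 160), I, Pow(7, Rational(1, 2))))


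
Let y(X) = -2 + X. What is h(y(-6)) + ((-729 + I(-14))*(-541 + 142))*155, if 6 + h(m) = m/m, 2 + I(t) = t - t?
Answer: 45208690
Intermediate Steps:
I(t) = -2 (I(t) = -2 + (t - t) = -2 + 0 = -2)
h(m) = -5 (h(m) = -6 + m/m = -6 + 1 = -5)
h(y(-6)) + ((-729 + I(-14))*(-541 + 142))*155 = -5 + ((-729 - 2)*(-541 + 142))*155 = -5 - 731*(-399)*155 = -5 + 291669*155 = -5 + 45208695 = 45208690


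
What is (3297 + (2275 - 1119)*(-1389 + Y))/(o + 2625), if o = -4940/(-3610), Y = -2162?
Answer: -77931521/49901 ≈ -1561.7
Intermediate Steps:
o = 26/19 (o = -4940*(-1/3610) = 26/19 ≈ 1.3684)
(3297 + (2275 - 1119)*(-1389 + Y))/(o + 2625) = (3297 + (2275 - 1119)*(-1389 - 2162))/(26/19 + 2625) = (3297 + 1156*(-3551))/(49901/19) = (3297 - 4104956)*(19/49901) = -4101659*19/49901 = -77931521/49901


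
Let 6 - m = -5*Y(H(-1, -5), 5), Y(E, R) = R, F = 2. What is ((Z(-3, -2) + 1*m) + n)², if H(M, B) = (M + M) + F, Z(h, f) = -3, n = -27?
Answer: 1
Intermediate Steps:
H(M, B) = 2 + 2*M (H(M, B) = (M + M) + 2 = 2*M + 2 = 2 + 2*M)
m = 31 (m = 6 - (-5)*5 = 6 - 1*(-25) = 6 + 25 = 31)
((Z(-3, -2) + 1*m) + n)² = ((-3 + 1*31) - 27)² = ((-3 + 31) - 27)² = (28 - 27)² = 1² = 1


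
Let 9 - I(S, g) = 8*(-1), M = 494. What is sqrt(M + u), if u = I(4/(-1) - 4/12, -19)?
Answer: sqrt(511) ≈ 22.605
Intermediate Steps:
I(S, g) = 17 (I(S, g) = 9 - 8*(-1) = 9 - 1*(-8) = 9 + 8 = 17)
u = 17
sqrt(M + u) = sqrt(494 + 17) = sqrt(511)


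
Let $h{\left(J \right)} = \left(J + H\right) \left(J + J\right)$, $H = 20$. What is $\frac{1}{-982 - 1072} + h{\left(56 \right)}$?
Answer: $\frac{17483647}{2054} \approx 8512.0$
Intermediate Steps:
$h{\left(J \right)} = 2 J \left(20 + J\right)$ ($h{\left(J \right)} = \left(J + 20\right) \left(J + J\right) = \left(20 + J\right) 2 J = 2 J \left(20 + J\right)$)
$\frac{1}{-982 - 1072} + h{\left(56 \right)} = \frac{1}{-982 - 1072} + 2 \cdot 56 \left(20 + 56\right) = \frac{1}{-2054} + 2 \cdot 56 \cdot 76 = - \frac{1}{2054} + 8512 = \frac{17483647}{2054}$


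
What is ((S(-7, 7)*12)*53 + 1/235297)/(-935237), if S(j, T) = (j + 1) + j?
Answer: 1945435595/220058460389 ≈ 0.0088405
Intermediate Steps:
S(j, T) = 1 + 2*j (S(j, T) = (1 + j) + j = 1 + 2*j)
((S(-7, 7)*12)*53 + 1/235297)/(-935237) = (((1 + 2*(-7))*12)*53 + 1/235297)/(-935237) = (((1 - 14)*12)*53 + 1/235297)*(-1/935237) = (-13*12*53 + 1/235297)*(-1/935237) = (-156*53 + 1/235297)*(-1/935237) = (-8268 + 1/235297)*(-1/935237) = -1945435595/235297*(-1/935237) = 1945435595/220058460389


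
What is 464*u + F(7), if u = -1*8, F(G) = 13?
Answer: -3699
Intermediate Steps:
u = -8
464*u + F(7) = 464*(-8) + 13 = -3712 + 13 = -3699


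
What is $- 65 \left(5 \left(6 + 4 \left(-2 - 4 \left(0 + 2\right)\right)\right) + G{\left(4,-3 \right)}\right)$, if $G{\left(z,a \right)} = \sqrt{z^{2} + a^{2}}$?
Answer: $10725$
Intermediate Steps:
$G{\left(z,a \right)} = \sqrt{a^{2} + z^{2}}$
$- 65 \left(5 \left(6 + 4 \left(-2 - 4 \left(0 + 2\right)\right)\right) + G{\left(4,-3 \right)}\right) = - 65 \left(5 \left(6 + 4 \left(-2 - 4 \left(0 + 2\right)\right)\right) + \sqrt{\left(-3\right)^{2} + 4^{2}}\right) = - 65 \left(5 \left(6 + 4 \left(-2 - 8\right)\right) + \sqrt{9 + 16}\right) = - 65 \left(5 \left(6 + 4 \left(-2 - 8\right)\right) + \sqrt{25}\right) = - 65 \left(5 \left(6 + 4 \left(-10\right)\right) + 5\right) = - 65 \left(5 \left(6 - 40\right) + 5\right) = - 65 \left(5 \left(-34\right) + 5\right) = - 65 \left(-170 + 5\right) = \left(-65\right) \left(-165\right) = 10725$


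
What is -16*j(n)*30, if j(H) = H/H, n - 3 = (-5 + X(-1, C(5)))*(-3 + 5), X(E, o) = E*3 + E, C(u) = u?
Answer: -480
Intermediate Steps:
X(E, o) = 4*E (X(E, o) = 3*E + E = 4*E)
n = -15 (n = 3 + (-5 + 4*(-1))*(-3 + 5) = 3 + (-5 - 4)*2 = 3 - 9*2 = 3 - 18 = -15)
j(H) = 1
-16*j(n)*30 = -16*1*30 = -16*30 = -480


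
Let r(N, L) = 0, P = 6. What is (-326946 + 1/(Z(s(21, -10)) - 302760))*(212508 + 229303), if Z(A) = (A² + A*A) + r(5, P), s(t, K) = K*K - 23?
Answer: -42020310772145623/290902 ≈ -1.4445e+11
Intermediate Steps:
s(t, K) = -23 + K² (s(t, K) = K² - 23 = -23 + K²)
Z(A) = 2*A² (Z(A) = (A² + A*A) + 0 = (A² + A²) + 0 = 2*A² + 0 = 2*A²)
(-326946 + 1/(Z(s(21, -10)) - 302760))*(212508 + 229303) = (-326946 + 1/(2*(-23 + (-10)²)² - 302760))*(212508 + 229303) = (-326946 + 1/(2*(-23 + 100)² - 302760))*441811 = (-326946 + 1/(2*77² - 302760))*441811 = (-326946 + 1/(2*5929 - 302760))*441811 = (-326946 + 1/(11858 - 302760))*441811 = (-326946 + 1/(-290902))*441811 = (-326946 - 1/290902)*441811 = -95109245293/290902*441811 = -42020310772145623/290902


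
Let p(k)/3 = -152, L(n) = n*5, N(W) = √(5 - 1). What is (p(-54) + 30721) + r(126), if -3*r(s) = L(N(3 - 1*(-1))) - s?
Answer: 90911/3 ≈ 30304.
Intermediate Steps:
N(W) = 2 (N(W) = √4 = 2)
L(n) = 5*n
p(k) = -456 (p(k) = 3*(-152) = -456)
r(s) = -10/3 + s/3 (r(s) = -(5*2 - s)/3 = -(10 - s)/3 = -10/3 + s/3)
(p(-54) + 30721) + r(126) = (-456 + 30721) + (-10/3 + (⅓)*126) = 30265 + (-10/3 + 42) = 30265 + 116/3 = 90911/3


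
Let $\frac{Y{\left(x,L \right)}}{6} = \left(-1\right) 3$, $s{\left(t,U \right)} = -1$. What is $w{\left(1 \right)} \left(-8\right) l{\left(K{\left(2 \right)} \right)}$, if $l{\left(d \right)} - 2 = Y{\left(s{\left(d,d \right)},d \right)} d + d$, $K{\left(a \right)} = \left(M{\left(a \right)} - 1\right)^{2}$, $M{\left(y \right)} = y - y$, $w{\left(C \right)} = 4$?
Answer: $480$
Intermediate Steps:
$M{\left(y \right)} = 0$
$Y{\left(x,L \right)} = -18$ ($Y{\left(x,L \right)} = 6 \left(\left(-1\right) 3\right) = 6 \left(-3\right) = -18$)
$K{\left(a \right)} = 1$ ($K{\left(a \right)} = \left(0 - 1\right)^{2} = \left(-1\right)^{2} = 1$)
$l{\left(d \right)} = 2 - 17 d$ ($l{\left(d \right)} = 2 + \left(- 18 d + d\right) = 2 - 17 d$)
$w{\left(1 \right)} \left(-8\right) l{\left(K{\left(2 \right)} \right)} = 4 \left(-8\right) \left(2 - 17\right) = - 32 \left(2 - 17\right) = \left(-32\right) \left(-15\right) = 480$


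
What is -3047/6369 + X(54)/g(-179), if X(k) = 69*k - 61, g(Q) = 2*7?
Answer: 2118157/8106 ≈ 261.31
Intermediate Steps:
g(Q) = 14
X(k) = -61 + 69*k
-3047/6369 + X(54)/g(-179) = -3047/6369 + (-61 + 69*54)/14 = -3047*1/6369 + (-61 + 3726)*(1/14) = -277/579 + 3665*(1/14) = -277/579 + 3665/14 = 2118157/8106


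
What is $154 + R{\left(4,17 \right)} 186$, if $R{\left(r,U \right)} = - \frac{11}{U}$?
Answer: $\frac{572}{17} \approx 33.647$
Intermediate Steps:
$154 + R{\left(4,17 \right)} 186 = 154 + - \frac{11}{17} \cdot 186 = 154 + \left(-11\right) \frac{1}{17} \cdot 186 = 154 - \frac{2046}{17} = \frac{572}{17}$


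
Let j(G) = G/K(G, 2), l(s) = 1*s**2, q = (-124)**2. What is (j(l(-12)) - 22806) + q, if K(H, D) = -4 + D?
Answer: -7502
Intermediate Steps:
q = 15376
l(s) = s**2
j(G) = -G/2 (j(G) = G/(-4 + 2) = G/(-2) = G*(-1/2) = -G/2)
(j(l(-12)) - 22806) + q = (-1/2*(-12)**2 - 22806) + 15376 = (-1/2*144 - 22806) + 15376 = (-72 - 22806) + 15376 = -22878 + 15376 = -7502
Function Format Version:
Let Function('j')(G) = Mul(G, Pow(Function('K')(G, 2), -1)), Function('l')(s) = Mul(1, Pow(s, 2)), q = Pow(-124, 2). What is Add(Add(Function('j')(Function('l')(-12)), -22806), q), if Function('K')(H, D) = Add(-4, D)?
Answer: -7502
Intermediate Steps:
q = 15376
Function('l')(s) = Pow(s, 2)
Function('j')(G) = Mul(Rational(-1, 2), G) (Function('j')(G) = Mul(G, Pow(Add(-4, 2), -1)) = Mul(G, Pow(-2, -1)) = Mul(G, Rational(-1, 2)) = Mul(Rational(-1, 2), G))
Add(Add(Function('j')(Function('l')(-12)), -22806), q) = Add(Add(Mul(Rational(-1, 2), Pow(-12, 2)), -22806), 15376) = Add(Add(Mul(Rational(-1, 2), 144), -22806), 15376) = Add(Add(-72, -22806), 15376) = Add(-22878, 15376) = -7502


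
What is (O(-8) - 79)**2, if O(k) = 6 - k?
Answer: 4225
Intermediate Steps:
(O(-8) - 79)**2 = ((6 - 1*(-8)) - 79)**2 = ((6 + 8) - 79)**2 = (14 - 79)**2 = (-65)**2 = 4225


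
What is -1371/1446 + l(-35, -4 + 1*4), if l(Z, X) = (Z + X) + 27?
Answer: -4313/482 ≈ -8.9481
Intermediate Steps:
l(Z, X) = 27 + X + Z (l(Z, X) = (X + Z) + 27 = 27 + X + Z)
-1371/1446 + l(-35, -4 + 1*4) = -1371/1446 + (27 + (-4 + 1*4) - 35) = (1/1446)*(-1371) + (27 + (-4 + 4) - 35) = -457/482 + (27 + 0 - 35) = -457/482 - 8 = -4313/482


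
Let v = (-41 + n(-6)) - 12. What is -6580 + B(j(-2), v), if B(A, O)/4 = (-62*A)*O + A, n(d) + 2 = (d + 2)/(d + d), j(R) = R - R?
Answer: -6580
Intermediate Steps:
j(R) = 0
n(d) = -2 + (2 + d)/(2*d) (n(d) = -2 + (d + 2)/(d + d) = -2 + (2 + d)/((2*d)) = -2 + (2 + d)*(1/(2*d)) = -2 + (2 + d)/(2*d))
v = -164/3 (v = (-41 + (-3/2 + 1/(-6))) - 12 = (-41 + (-3/2 - ⅙)) - 12 = (-41 - 5/3) - 12 = -128/3 - 12 = -164/3 ≈ -54.667)
B(A, O) = 4*A - 248*A*O (B(A, O) = 4*((-62*A)*O + A) = 4*(-62*A*O + A) = 4*(A - 62*A*O) = 4*A - 248*A*O)
-6580 + B(j(-2), v) = -6580 + 4*0*(1 - 62*(-164/3)) = -6580 + 4*0*(1 + 10168/3) = -6580 + 4*0*(10171/3) = -6580 + 0 = -6580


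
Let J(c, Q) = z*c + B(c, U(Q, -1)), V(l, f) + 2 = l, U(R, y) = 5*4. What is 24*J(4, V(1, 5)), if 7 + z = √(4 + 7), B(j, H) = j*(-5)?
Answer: -1152 + 96*√11 ≈ -833.60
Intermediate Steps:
U(R, y) = 20
V(l, f) = -2 + l
B(j, H) = -5*j
z = -7 + √11 (z = -7 + √(4 + 7) = -7 + √11 ≈ -3.6834)
J(c, Q) = -5*c + c*(-7 + √11) (J(c, Q) = (-7 + √11)*c - 5*c = c*(-7 + √11) - 5*c = -5*c + c*(-7 + √11))
24*J(4, V(1, 5)) = 24*(4*(-12 + √11)) = 24*(-48 + 4*√11) = -1152 + 96*√11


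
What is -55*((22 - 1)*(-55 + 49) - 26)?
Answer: 8360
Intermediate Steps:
-55*((22 - 1)*(-55 + 49) - 26) = -55*(21*(-6) - 26) = -55*(-126 - 26) = -55*(-152) = 8360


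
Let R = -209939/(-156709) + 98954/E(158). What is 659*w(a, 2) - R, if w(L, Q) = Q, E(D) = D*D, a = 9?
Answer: 2567689060893/1956041738 ≈ 1312.7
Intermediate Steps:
E(D) = D²
R = 10373949791/1956041738 (R = -209939/(-156709) + 98954/(158²) = -209939*(-1/156709) + 98954/24964 = 209939/156709 + 98954*(1/24964) = 209939/156709 + 49477/12482 = 10373949791/1956041738 ≈ 5.3035)
659*w(a, 2) - R = 659*2 - 1*10373949791/1956041738 = 1318 - 10373949791/1956041738 = 2567689060893/1956041738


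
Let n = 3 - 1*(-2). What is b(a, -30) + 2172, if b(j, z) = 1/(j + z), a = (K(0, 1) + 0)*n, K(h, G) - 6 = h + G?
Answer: 10861/5 ≈ 2172.2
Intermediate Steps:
K(h, G) = 6 + G + h (K(h, G) = 6 + (h + G) = 6 + (G + h) = 6 + G + h)
n = 5 (n = 3 + 2 = 5)
a = 35 (a = ((6 + 1 + 0) + 0)*5 = (7 + 0)*5 = 7*5 = 35)
b(a, -30) + 2172 = 1/(35 - 30) + 2172 = 1/5 + 2172 = 10861/5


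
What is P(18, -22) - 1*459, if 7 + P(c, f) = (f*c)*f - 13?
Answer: 8233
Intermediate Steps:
P(c, f) = -20 + c*f² (P(c, f) = -7 + ((f*c)*f - 13) = -7 + ((c*f)*f - 13) = -7 + (c*f² - 13) = -7 + (-13 + c*f²) = -20 + c*f²)
P(18, -22) - 1*459 = (-20 + 18*(-22)²) - 1*459 = (-20 + 18*484) - 459 = (-20 + 8712) - 459 = 8692 - 459 = 8233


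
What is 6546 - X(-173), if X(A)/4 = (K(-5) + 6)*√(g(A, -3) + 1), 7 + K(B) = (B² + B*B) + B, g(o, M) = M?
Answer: 6546 - 176*I*√2 ≈ 6546.0 - 248.9*I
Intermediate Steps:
K(B) = -7 + B + 2*B² (K(B) = -7 + ((B² + B*B) + B) = -7 + ((B² + B²) + B) = -7 + (2*B² + B) = -7 + (B + 2*B²) = -7 + B + 2*B²)
X(A) = 176*I*√2 (X(A) = 4*(((-7 - 5 + 2*(-5)²) + 6)*√(-3 + 1)) = 4*(((-7 - 5 + 2*25) + 6)*√(-2)) = 4*(((-7 - 5 + 50) + 6)*(I*√2)) = 4*((38 + 6)*(I*√2)) = 4*(44*(I*√2)) = 4*(44*I*√2) = 176*I*√2)
6546 - X(-173) = 6546 - 176*I*√2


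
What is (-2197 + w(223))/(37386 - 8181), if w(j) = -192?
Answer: -2389/29205 ≈ -0.081801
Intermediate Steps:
(-2197 + w(223))/(37386 - 8181) = (-2197 - 192)/(37386 - 8181) = -2389/29205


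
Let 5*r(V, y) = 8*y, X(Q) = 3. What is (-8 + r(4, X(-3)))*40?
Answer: -128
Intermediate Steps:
r(V, y) = 8*y/5 (r(V, y) = (8*y)/5 = 8*y/5)
(-8 + r(4, X(-3)))*40 = (-8 + (8/5)*3)*40 = (-8 + 24/5)*40 = -16/5*40 = -128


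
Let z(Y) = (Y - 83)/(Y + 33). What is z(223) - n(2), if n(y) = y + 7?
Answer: -541/64 ≈ -8.4531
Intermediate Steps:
z(Y) = (-83 + Y)/(33 + Y)
n(y) = 7 + y
z(223) - n(2) = (-83 + 223)/(33 + 223) - (7 + 2) = 140/256 - 1*9 = (1/256)*140 - 9 = 35/64 - 9 = -541/64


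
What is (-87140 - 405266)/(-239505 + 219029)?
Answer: 246203/10238 ≈ 24.048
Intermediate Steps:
(-87140 - 405266)/(-239505 + 219029) = -492406/(-20476) = -492406*(-1/20476) = 246203/10238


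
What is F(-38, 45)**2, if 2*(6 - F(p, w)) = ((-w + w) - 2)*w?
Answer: 2601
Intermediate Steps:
F(p, w) = 6 + w (F(p, w) = 6 - ((-w + w) - 2)*w/2 = 6 - (0 - 2)*w/2 = 6 - (-1)*w = 6 + w)
F(-38, 45)**2 = (6 + 45)**2 = 51**2 = 2601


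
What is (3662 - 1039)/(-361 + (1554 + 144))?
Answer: 2623/1337 ≈ 1.9619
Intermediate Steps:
(3662 - 1039)/(-361 + (1554 + 144)) = 2623/(-361 + 1698) = 2623/1337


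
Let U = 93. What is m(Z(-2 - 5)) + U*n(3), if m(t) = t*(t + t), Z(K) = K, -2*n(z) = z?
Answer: -83/2 ≈ -41.500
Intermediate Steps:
n(z) = -z/2
m(t) = 2*t² (m(t) = t*(2*t) = 2*t²)
m(Z(-2 - 5)) + U*n(3) = 2*(-2 - 5)² + 93*(-½*3) = 2*(-7)² + 93*(-3/2) = 2*49 - 279/2 = 98 - 279/2 = -83/2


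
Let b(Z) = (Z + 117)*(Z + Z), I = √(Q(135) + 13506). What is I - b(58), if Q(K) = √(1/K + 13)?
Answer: -20300 + √(3038850 + 10*√6585)/15 ≈ -20184.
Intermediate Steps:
Q(K) = √(13 + 1/K)
I = √(13506 + 2*√6585/45) (I = √(√(13 + 1/135) + 13506) = √(√(1756/135) + 13506) = √(2*√6585/45 + 13506) = √(13506 + 2*√6585/45) ≈ 116.23)
b(Z) = 2*Z*(117 + Z) (b(Z) = (117 + Z)*(2*Z) = 2*Z*(117 + Z))
I - b(58) = √(3038850 + 10*√6585)/15 - 2*58*(117 + 58) = √(3038850 + 10*√6585)/15 - 2*58*175 = √(3038850 + 10*√6585)/15 - 1*20300 = √(3038850 + 10*√6585)/15 - 20300 = -20300 + √(3038850 + 10*√6585)/15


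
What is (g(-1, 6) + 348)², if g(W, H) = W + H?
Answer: 124609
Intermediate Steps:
g(W, H) = H + W
(g(-1, 6) + 348)² = ((6 - 1) + 348)² = (5 + 348)² = 353² = 124609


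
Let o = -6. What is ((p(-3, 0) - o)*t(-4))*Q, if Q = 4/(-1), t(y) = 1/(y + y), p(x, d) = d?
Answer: 3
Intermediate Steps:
t(y) = 1/(2*y)
Q = -4 (Q = 4*(-1) = -4)
((p(-3, 0) - o)*t(-4))*Q = ((0 - 1*(-6))*((½)/(-4)))*(-4) = ((0 + 6)*((½)*(-¼)))*(-4) = (6*(-⅛))*(-4) = -¾*(-4) = 3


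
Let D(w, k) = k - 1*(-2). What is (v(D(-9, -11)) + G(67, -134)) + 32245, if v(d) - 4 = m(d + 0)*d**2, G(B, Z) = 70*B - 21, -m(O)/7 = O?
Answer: 42021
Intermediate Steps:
m(O) = -7*O
G(B, Z) = -21 + 70*B
D(w, k) = 2 + k (D(w, k) = k + 2 = 2 + k)
v(d) = 4 - 7*d**3 (v(d) = 4 + (-7*(d + 0))*d**2 = 4 + (-7*d)*d**2 = 4 - 7*d**3)
(v(D(-9, -11)) + G(67, -134)) + 32245 = ((4 - 7*(2 - 11)**3) + (-21 + 70*67)) + 32245 = ((4 - 7*(-9)**3) + (-21 + 4690)) + 32245 = ((4 - 7*(-729)) + 4669) + 32245 = ((4 + 5103) + 4669) + 32245 = (5107 + 4669) + 32245 = 9776 + 32245 = 42021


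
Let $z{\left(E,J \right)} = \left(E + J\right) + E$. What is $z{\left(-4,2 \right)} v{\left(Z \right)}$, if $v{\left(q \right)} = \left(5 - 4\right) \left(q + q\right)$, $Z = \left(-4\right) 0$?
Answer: $0$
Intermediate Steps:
$z{\left(E,J \right)} = J + 2 E$
$Z = 0$
$v{\left(q \right)} = 2 q$ ($v{\left(q \right)} = 1 \cdot 2 q = 2 q$)
$z{\left(-4,2 \right)} v{\left(Z \right)} = \left(2 + 2 \left(-4\right)\right) 2 \cdot 0 = \left(2 - 8\right) 0 = \left(-6\right) 0 = 0$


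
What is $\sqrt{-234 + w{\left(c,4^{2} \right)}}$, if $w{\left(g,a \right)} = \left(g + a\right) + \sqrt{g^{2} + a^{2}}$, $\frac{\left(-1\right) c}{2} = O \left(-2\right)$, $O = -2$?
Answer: $\sqrt{-226 + 8 \sqrt{5}} \approx 14.426 i$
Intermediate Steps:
$c = -8$ ($c = - 2 \left(\left(-2\right) \left(-2\right)\right) = \left(-2\right) 4 = -8$)
$w{\left(g,a \right)} = a + g + \sqrt{a^{2} + g^{2}}$ ($w{\left(g,a \right)} = \left(a + g\right) + \sqrt{a^{2} + g^{2}} = a + g + \sqrt{a^{2} + g^{2}}$)
$\sqrt{-234 + w{\left(c,4^{2} \right)}} = \sqrt{-234 + \left(4^{2} - 8 + \sqrt{\left(4^{2}\right)^{2} + \left(-8\right)^{2}}\right)} = \sqrt{-234 + \left(16 - 8 + \sqrt{16^{2} + 64}\right)} = \sqrt{-234 + \left(16 - 8 + \sqrt{256 + 64}\right)} = \sqrt{-234 + \left(16 - 8 + \sqrt{320}\right)} = \sqrt{-234 + \left(16 - 8 + 8 \sqrt{5}\right)} = \sqrt{-234 + \left(8 + 8 \sqrt{5}\right)} = \sqrt{-226 + 8 \sqrt{5}}$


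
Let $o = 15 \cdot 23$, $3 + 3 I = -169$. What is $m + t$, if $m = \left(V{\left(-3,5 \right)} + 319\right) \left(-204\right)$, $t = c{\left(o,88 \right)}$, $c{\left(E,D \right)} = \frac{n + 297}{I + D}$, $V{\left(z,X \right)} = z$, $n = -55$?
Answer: $- \frac{2964981}{46} \approx -64456.0$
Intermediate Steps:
$I = - \frac{172}{3}$ ($I = -1 + \frac{1}{3} \left(-169\right) = -1 - \frac{169}{3} = - \frac{172}{3} \approx -57.333$)
$o = 345$
$c{\left(E,D \right)} = \frac{242}{- \frac{172}{3} + D}$ ($c{\left(E,D \right)} = \frac{-55 + 297}{- \frac{172}{3} + D} = \frac{242}{- \frac{172}{3} + D}$)
$t = \frac{363}{46}$ ($t = \frac{726}{-172 + 3 \cdot 88} = \frac{726}{-172 + 264} = \frac{726}{92} = 726 \cdot \frac{1}{92} = \frac{363}{46} \approx 7.8913$)
$m = -64464$ ($m = \left(-3 + 319\right) \left(-204\right) = 316 \left(-204\right) = -64464$)
$m + t = -64464 + \frac{363}{46} = - \frac{2964981}{46}$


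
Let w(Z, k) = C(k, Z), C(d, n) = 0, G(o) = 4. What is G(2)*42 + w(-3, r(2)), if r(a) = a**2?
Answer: 168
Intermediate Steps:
w(Z, k) = 0
G(2)*42 + w(-3, r(2)) = 4*42 + 0 = 168 + 0 = 168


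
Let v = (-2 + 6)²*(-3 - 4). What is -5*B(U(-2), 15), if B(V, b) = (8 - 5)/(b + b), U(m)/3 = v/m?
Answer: -½ ≈ -0.50000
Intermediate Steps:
v = -112 (v = 4²*(-7) = 16*(-7) = -112)
U(m) = -336/m (U(m) = 3*(-112/m) = -336/m)
B(V, b) = 3/(2*b) (B(V, b) = 3/((2*b)) = 3*(1/(2*b)) = 3/(2*b))
-5*B(U(-2), 15) = -15/(2*15) = -5*⅒ = -½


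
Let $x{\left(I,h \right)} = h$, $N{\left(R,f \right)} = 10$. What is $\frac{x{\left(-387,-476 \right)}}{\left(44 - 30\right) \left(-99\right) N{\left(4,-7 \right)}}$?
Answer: $\frac{17}{495} \approx 0.034343$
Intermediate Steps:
$\frac{x{\left(-387,-476 \right)}}{\left(44 - 30\right) \left(-99\right) N{\left(4,-7 \right)}} = - \frac{476}{\left(44 - 30\right) \left(-99\right) 10} = - \frac{476}{14 \left(-99\right) 10} = - \frac{476}{\left(-1386\right) 10} = - \frac{476}{-13860} = \left(-476\right) \left(- \frac{1}{13860}\right) = \frac{17}{495}$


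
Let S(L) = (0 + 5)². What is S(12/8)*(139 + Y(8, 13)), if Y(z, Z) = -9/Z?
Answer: 44950/13 ≈ 3457.7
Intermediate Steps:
S(L) = 25 (S(L) = 5² = 25)
Y(z, Z) = -9/Z
S(12/8)*(139 + Y(8, 13)) = 25*(139 - 9/13) = 25*(1798/13) = 44950/13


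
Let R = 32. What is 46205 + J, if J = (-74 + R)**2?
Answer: 47969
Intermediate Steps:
J = 1764 (J = (-74 + 32)**2 = (-42)**2 = 1764)
46205 + J = 46205 + 1764 = 47969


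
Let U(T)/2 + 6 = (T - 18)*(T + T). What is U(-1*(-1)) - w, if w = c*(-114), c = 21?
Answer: 2314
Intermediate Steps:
U(T) = -12 + 4*T*(-18 + T) (U(T) = -12 + 2*((T - 18)*(T + T)) = -12 + 2*((-18 + T)*(2*T)) = -12 + 2*(2*T*(-18 + T)) = -12 + 4*T*(-18 + T))
w = -2394 (w = 21*(-114) = -2394)
U(-1*(-1)) - w = (-12 - (-72)*(-1) + 4*(-1*(-1))²) - 1*(-2394) = (-12 - 72*1 + 4*1²) + 2394 = (-12 - 72 + 4*1) + 2394 = (-12 - 72 + 4) + 2394 = -80 + 2394 = 2314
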